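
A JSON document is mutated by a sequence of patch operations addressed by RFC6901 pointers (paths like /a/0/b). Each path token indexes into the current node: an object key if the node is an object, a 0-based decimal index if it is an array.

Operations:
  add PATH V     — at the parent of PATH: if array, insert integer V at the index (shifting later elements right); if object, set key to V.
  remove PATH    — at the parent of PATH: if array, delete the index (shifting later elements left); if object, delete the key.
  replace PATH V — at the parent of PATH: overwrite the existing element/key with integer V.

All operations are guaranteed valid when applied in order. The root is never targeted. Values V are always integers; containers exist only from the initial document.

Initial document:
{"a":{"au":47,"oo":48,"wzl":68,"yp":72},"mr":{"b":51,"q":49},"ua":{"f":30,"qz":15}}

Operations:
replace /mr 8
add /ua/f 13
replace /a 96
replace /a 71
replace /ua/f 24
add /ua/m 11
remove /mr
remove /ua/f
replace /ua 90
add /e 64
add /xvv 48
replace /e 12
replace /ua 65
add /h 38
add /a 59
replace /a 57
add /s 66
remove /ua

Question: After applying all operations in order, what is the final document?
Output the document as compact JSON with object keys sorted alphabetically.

Answer: {"a":57,"e":12,"h":38,"s":66,"xvv":48}

Derivation:
After op 1 (replace /mr 8): {"a":{"au":47,"oo":48,"wzl":68,"yp":72},"mr":8,"ua":{"f":30,"qz":15}}
After op 2 (add /ua/f 13): {"a":{"au":47,"oo":48,"wzl":68,"yp":72},"mr":8,"ua":{"f":13,"qz":15}}
After op 3 (replace /a 96): {"a":96,"mr":8,"ua":{"f":13,"qz":15}}
After op 4 (replace /a 71): {"a":71,"mr":8,"ua":{"f":13,"qz":15}}
After op 5 (replace /ua/f 24): {"a":71,"mr":8,"ua":{"f":24,"qz":15}}
After op 6 (add /ua/m 11): {"a":71,"mr":8,"ua":{"f":24,"m":11,"qz":15}}
After op 7 (remove /mr): {"a":71,"ua":{"f":24,"m":11,"qz":15}}
After op 8 (remove /ua/f): {"a":71,"ua":{"m":11,"qz":15}}
After op 9 (replace /ua 90): {"a":71,"ua":90}
After op 10 (add /e 64): {"a":71,"e":64,"ua":90}
After op 11 (add /xvv 48): {"a":71,"e":64,"ua":90,"xvv":48}
After op 12 (replace /e 12): {"a":71,"e":12,"ua":90,"xvv":48}
After op 13 (replace /ua 65): {"a":71,"e":12,"ua":65,"xvv":48}
After op 14 (add /h 38): {"a":71,"e":12,"h":38,"ua":65,"xvv":48}
After op 15 (add /a 59): {"a":59,"e":12,"h":38,"ua":65,"xvv":48}
After op 16 (replace /a 57): {"a":57,"e":12,"h":38,"ua":65,"xvv":48}
After op 17 (add /s 66): {"a":57,"e":12,"h":38,"s":66,"ua":65,"xvv":48}
After op 18 (remove /ua): {"a":57,"e":12,"h":38,"s":66,"xvv":48}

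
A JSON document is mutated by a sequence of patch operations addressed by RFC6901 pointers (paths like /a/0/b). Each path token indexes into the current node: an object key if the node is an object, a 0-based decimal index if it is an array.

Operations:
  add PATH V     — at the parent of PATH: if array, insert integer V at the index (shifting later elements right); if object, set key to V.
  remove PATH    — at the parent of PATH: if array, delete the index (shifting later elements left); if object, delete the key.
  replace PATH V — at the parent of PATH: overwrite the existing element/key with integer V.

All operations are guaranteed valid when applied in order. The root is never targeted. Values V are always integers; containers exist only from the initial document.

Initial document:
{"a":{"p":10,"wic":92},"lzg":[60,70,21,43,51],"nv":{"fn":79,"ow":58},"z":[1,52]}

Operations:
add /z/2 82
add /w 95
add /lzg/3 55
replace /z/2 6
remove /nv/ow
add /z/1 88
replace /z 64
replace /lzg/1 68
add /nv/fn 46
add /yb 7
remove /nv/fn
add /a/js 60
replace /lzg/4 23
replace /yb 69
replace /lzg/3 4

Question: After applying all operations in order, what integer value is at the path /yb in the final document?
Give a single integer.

After op 1 (add /z/2 82): {"a":{"p":10,"wic":92},"lzg":[60,70,21,43,51],"nv":{"fn":79,"ow":58},"z":[1,52,82]}
After op 2 (add /w 95): {"a":{"p":10,"wic":92},"lzg":[60,70,21,43,51],"nv":{"fn":79,"ow":58},"w":95,"z":[1,52,82]}
After op 3 (add /lzg/3 55): {"a":{"p":10,"wic":92},"lzg":[60,70,21,55,43,51],"nv":{"fn":79,"ow":58},"w":95,"z":[1,52,82]}
After op 4 (replace /z/2 6): {"a":{"p":10,"wic":92},"lzg":[60,70,21,55,43,51],"nv":{"fn":79,"ow":58},"w":95,"z":[1,52,6]}
After op 5 (remove /nv/ow): {"a":{"p":10,"wic":92},"lzg":[60,70,21,55,43,51],"nv":{"fn":79},"w":95,"z":[1,52,6]}
After op 6 (add /z/1 88): {"a":{"p":10,"wic":92},"lzg":[60,70,21,55,43,51],"nv":{"fn":79},"w":95,"z":[1,88,52,6]}
After op 7 (replace /z 64): {"a":{"p":10,"wic":92},"lzg":[60,70,21,55,43,51],"nv":{"fn":79},"w":95,"z":64}
After op 8 (replace /lzg/1 68): {"a":{"p":10,"wic":92},"lzg":[60,68,21,55,43,51],"nv":{"fn":79},"w":95,"z":64}
After op 9 (add /nv/fn 46): {"a":{"p":10,"wic":92},"lzg":[60,68,21,55,43,51],"nv":{"fn":46},"w":95,"z":64}
After op 10 (add /yb 7): {"a":{"p":10,"wic":92},"lzg":[60,68,21,55,43,51],"nv":{"fn":46},"w":95,"yb":7,"z":64}
After op 11 (remove /nv/fn): {"a":{"p":10,"wic":92},"lzg":[60,68,21,55,43,51],"nv":{},"w":95,"yb":7,"z":64}
After op 12 (add /a/js 60): {"a":{"js":60,"p":10,"wic":92},"lzg":[60,68,21,55,43,51],"nv":{},"w":95,"yb":7,"z":64}
After op 13 (replace /lzg/4 23): {"a":{"js":60,"p":10,"wic":92},"lzg":[60,68,21,55,23,51],"nv":{},"w":95,"yb":7,"z":64}
After op 14 (replace /yb 69): {"a":{"js":60,"p":10,"wic":92},"lzg":[60,68,21,55,23,51],"nv":{},"w":95,"yb":69,"z":64}
After op 15 (replace /lzg/3 4): {"a":{"js":60,"p":10,"wic":92},"lzg":[60,68,21,4,23,51],"nv":{},"w":95,"yb":69,"z":64}
Value at /yb: 69

Answer: 69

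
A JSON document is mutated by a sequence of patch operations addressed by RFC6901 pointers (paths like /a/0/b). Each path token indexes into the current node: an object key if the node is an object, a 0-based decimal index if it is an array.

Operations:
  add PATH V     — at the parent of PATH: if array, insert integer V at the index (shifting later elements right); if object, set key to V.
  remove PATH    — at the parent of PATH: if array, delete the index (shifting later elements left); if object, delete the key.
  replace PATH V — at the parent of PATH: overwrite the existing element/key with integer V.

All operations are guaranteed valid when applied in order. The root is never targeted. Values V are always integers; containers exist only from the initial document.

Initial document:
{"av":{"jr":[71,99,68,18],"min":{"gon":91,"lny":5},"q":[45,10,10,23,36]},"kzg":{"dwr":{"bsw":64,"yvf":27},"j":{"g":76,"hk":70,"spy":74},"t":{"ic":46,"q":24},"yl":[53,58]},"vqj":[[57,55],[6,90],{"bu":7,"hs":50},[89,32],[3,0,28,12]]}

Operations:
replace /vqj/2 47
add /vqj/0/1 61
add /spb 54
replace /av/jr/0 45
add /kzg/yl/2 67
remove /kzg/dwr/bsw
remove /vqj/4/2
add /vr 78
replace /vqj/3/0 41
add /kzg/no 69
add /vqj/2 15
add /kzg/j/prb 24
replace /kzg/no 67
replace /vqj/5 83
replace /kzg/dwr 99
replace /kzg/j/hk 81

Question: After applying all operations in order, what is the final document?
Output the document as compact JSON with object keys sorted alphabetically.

After op 1 (replace /vqj/2 47): {"av":{"jr":[71,99,68,18],"min":{"gon":91,"lny":5},"q":[45,10,10,23,36]},"kzg":{"dwr":{"bsw":64,"yvf":27},"j":{"g":76,"hk":70,"spy":74},"t":{"ic":46,"q":24},"yl":[53,58]},"vqj":[[57,55],[6,90],47,[89,32],[3,0,28,12]]}
After op 2 (add /vqj/0/1 61): {"av":{"jr":[71,99,68,18],"min":{"gon":91,"lny":5},"q":[45,10,10,23,36]},"kzg":{"dwr":{"bsw":64,"yvf":27},"j":{"g":76,"hk":70,"spy":74},"t":{"ic":46,"q":24},"yl":[53,58]},"vqj":[[57,61,55],[6,90],47,[89,32],[3,0,28,12]]}
After op 3 (add /spb 54): {"av":{"jr":[71,99,68,18],"min":{"gon":91,"lny":5},"q":[45,10,10,23,36]},"kzg":{"dwr":{"bsw":64,"yvf":27},"j":{"g":76,"hk":70,"spy":74},"t":{"ic":46,"q":24},"yl":[53,58]},"spb":54,"vqj":[[57,61,55],[6,90],47,[89,32],[3,0,28,12]]}
After op 4 (replace /av/jr/0 45): {"av":{"jr":[45,99,68,18],"min":{"gon":91,"lny":5},"q":[45,10,10,23,36]},"kzg":{"dwr":{"bsw":64,"yvf":27},"j":{"g":76,"hk":70,"spy":74},"t":{"ic":46,"q":24},"yl":[53,58]},"spb":54,"vqj":[[57,61,55],[6,90],47,[89,32],[3,0,28,12]]}
After op 5 (add /kzg/yl/2 67): {"av":{"jr":[45,99,68,18],"min":{"gon":91,"lny":5},"q":[45,10,10,23,36]},"kzg":{"dwr":{"bsw":64,"yvf":27},"j":{"g":76,"hk":70,"spy":74},"t":{"ic":46,"q":24},"yl":[53,58,67]},"spb":54,"vqj":[[57,61,55],[6,90],47,[89,32],[3,0,28,12]]}
After op 6 (remove /kzg/dwr/bsw): {"av":{"jr":[45,99,68,18],"min":{"gon":91,"lny":5},"q":[45,10,10,23,36]},"kzg":{"dwr":{"yvf":27},"j":{"g":76,"hk":70,"spy":74},"t":{"ic":46,"q":24},"yl":[53,58,67]},"spb":54,"vqj":[[57,61,55],[6,90],47,[89,32],[3,0,28,12]]}
After op 7 (remove /vqj/4/2): {"av":{"jr":[45,99,68,18],"min":{"gon":91,"lny":5},"q":[45,10,10,23,36]},"kzg":{"dwr":{"yvf":27},"j":{"g":76,"hk":70,"spy":74},"t":{"ic":46,"q":24},"yl":[53,58,67]},"spb":54,"vqj":[[57,61,55],[6,90],47,[89,32],[3,0,12]]}
After op 8 (add /vr 78): {"av":{"jr":[45,99,68,18],"min":{"gon":91,"lny":5},"q":[45,10,10,23,36]},"kzg":{"dwr":{"yvf":27},"j":{"g":76,"hk":70,"spy":74},"t":{"ic":46,"q":24},"yl":[53,58,67]},"spb":54,"vqj":[[57,61,55],[6,90],47,[89,32],[3,0,12]],"vr":78}
After op 9 (replace /vqj/3/0 41): {"av":{"jr":[45,99,68,18],"min":{"gon":91,"lny":5},"q":[45,10,10,23,36]},"kzg":{"dwr":{"yvf":27},"j":{"g":76,"hk":70,"spy":74},"t":{"ic":46,"q":24},"yl":[53,58,67]},"spb":54,"vqj":[[57,61,55],[6,90],47,[41,32],[3,0,12]],"vr":78}
After op 10 (add /kzg/no 69): {"av":{"jr":[45,99,68,18],"min":{"gon":91,"lny":5},"q":[45,10,10,23,36]},"kzg":{"dwr":{"yvf":27},"j":{"g":76,"hk":70,"spy":74},"no":69,"t":{"ic":46,"q":24},"yl":[53,58,67]},"spb":54,"vqj":[[57,61,55],[6,90],47,[41,32],[3,0,12]],"vr":78}
After op 11 (add /vqj/2 15): {"av":{"jr":[45,99,68,18],"min":{"gon":91,"lny":5},"q":[45,10,10,23,36]},"kzg":{"dwr":{"yvf":27},"j":{"g":76,"hk":70,"spy":74},"no":69,"t":{"ic":46,"q":24},"yl":[53,58,67]},"spb":54,"vqj":[[57,61,55],[6,90],15,47,[41,32],[3,0,12]],"vr":78}
After op 12 (add /kzg/j/prb 24): {"av":{"jr":[45,99,68,18],"min":{"gon":91,"lny":5},"q":[45,10,10,23,36]},"kzg":{"dwr":{"yvf":27},"j":{"g":76,"hk":70,"prb":24,"spy":74},"no":69,"t":{"ic":46,"q":24},"yl":[53,58,67]},"spb":54,"vqj":[[57,61,55],[6,90],15,47,[41,32],[3,0,12]],"vr":78}
After op 13 (replace /kzg/no 67): {"av":{"jr":[45,99,68,18],"min":{"gon":91,"lny":5},"q":[45,10,10,23,36]},"kzg":{"dwr":{"yvf":27},"j":{"g":76,"hk":70,"prb":24,"spy":74},"no":67,"t":{"ic":46,"q":24},"yl":[53,58,67]},"spb":54,"vqj":[[57,61,55],[6,90],15,47,[41,32],[3,0,12]],"vr":78}
After op 14 (replace /vqj/5 83): {"av":{"jr":[45,99,68,18],"min":{"gon":91,"lny":5},"q":[45,10,10,23,36]},"kzg":{"dwr":{"yvf":27},"j":{"g":76,"hk":70,"prb":24,"spy":74},"no":67,"t":{"ic":46,"q":24},"yl":[53,58,67]},"spb":54,"vqj":[[57,61,55],[6,90],15,47,[41,32],83],"vr":78}
After op 15 (replace /kzg/dwr 99): {"av":{"jr":[45,99,68,18],"min":{"gon":91,"lny":5},"q":[45,10,10,23,36]},"kzg":{"dwr":99,"j":{"g":76,"hk":70,"prb":24,"spy":74},"no":67,"t":{"ic":46,"q":24},"yl":[53,58,67]},"spb":54,"vqj":[[57,61,55],[6,90],15,47,[41,32],83],"vr":78}
After op 16 (replace /kzg/j/hk 81): {"av":{"jr":[45,99,68,18],"min":{"gon":91,"lny":5},"q":[45,10,10,23,36]},"kzg":{"dwr":99,"j":{"g":76,"hk":81,"prb":24,"spy":74},"no":67,"t":{"ic":46,"q":24},"yl":[53,58,67]},"spb":54,"vqj":[[57,61,55],[6,90],15,47,[41,32],83],"vr":78}

Answer: {"av":{"jr":[45,99,68,18],"min":{"gon":91,"lny":5},"q":[45,10,10,23,36]},"kzg":{"dwr":99,"j":{"g":76,"hk":81,"prb":24,"spy":74},"no":67,"t":{"ic":46,"q":24},"yl":[53,58,67]},"spb":54,"vqj":[[57,61,55],[6,90],15,47,[41,32],83],"vr":78}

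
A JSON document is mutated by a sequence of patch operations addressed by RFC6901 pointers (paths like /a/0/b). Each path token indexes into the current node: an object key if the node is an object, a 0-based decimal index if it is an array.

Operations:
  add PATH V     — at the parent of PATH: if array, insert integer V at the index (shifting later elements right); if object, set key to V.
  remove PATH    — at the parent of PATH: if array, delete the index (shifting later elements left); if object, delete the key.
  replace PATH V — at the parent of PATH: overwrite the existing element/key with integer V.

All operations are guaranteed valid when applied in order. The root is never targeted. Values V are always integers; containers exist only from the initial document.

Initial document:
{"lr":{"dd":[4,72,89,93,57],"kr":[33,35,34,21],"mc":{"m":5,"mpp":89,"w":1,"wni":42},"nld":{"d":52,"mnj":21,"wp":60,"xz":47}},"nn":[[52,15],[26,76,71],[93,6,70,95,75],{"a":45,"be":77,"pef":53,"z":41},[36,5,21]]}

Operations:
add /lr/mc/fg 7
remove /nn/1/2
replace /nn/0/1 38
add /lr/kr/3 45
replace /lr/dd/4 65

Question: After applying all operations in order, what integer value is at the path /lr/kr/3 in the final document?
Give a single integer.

After op 1 (add /lr/mc/fg 7): {"lr":{"dd":[4,72,89,93,57],"kr":[33,35,34,21],"mc":{"fg":7,"m":5,"mpp":89,"w":1,"wni":42},"nld":{"d":52,"mnj":21,"wp":60,"xz":47}},"nn":[[52,15],[26,76,71],[93,6,70,95,75],{"a":45,"be":77,"pef":53,"z":41},[36,5,21]]}
After op 2 (remove /nn/1/2): {"lr":{"dd":[4,72,89,93,57],"kr":[33,35,34,21],"mc":{"fg":7,"m":5,"mpp":89,"w":1,"wni":42},"nld":{"d":52,"mnj":21,"wp":60,"xz":47}},"nn":[[52,15],[26,76],[93,6,70,95,75],{"a":45,"be":77,"pef":53,"z":41},[36,5,21]]}
After op 3 (replace /nn/0/1 38): {"lr":{"dd":[4,72,89,93,57],"kr":[33,35,34,21],"mc":{"fg":7,"m":5,"mpp":89,"w":1,"wni":42},"nld":{"d":52,"mnj":21,"wp":60,"xz":47}},"nn":[[52,38],[26,76],[93,6,70,95,75],{"a":45,"be":77,"pef":53,"z":41},[36,5,21]]}
After op 4 (add /lr/kr/3 45): {"lr":{"dd":[4,72,89,93,57],"kr":[33,35,34,45,21],"mc":{"fg":7,"m":5,"mpp":89,"w":1,"wni":42},"nld":{"d":52,"mnj":21,"wp":60,"xz":47}},"nn":[[52,38],[26,76],[93,6,70,95,75],{"a":45,"be":77,"pef":53,"z":41},[36,5,21]]}
After op 5 (replace /lr/dd/4 65): {"lr":{"dd":[4,72,89,93,65],"kr":[33,35,34,45,21],"mc":{"fg":7,"m":5,"mpp":89,"w":1,"wni":42},"nld":{"d":52,"mnj":21,"wp":60,"xz":47}},"nn":[[52,38],[26,76],[93,6,70,95,75],{"a":45,"be":77,"pef":53,"z":41},[36,5,21]]}
Value at /lr/kr/3: 45

Answer: 45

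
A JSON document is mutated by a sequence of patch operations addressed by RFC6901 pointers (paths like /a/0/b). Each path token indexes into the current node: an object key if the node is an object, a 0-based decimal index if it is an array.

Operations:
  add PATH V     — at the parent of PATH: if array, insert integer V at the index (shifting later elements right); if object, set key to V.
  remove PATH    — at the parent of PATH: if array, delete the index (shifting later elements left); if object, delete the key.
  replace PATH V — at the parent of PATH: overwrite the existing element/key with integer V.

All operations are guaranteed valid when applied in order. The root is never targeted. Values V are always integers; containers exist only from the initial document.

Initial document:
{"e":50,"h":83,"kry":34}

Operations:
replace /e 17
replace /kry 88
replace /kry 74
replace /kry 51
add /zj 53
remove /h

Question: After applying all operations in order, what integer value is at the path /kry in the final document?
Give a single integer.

Answer: 51

Derivation:
After op 1 (replace /e 17): {"e":17,"h":83,"kry":34}
After op 2 (replace /kry 88): {"e":17,"h":83,"kry":88}
After op 3 (replace /kry 74): {"e":17,"h":83,"kry":74}
After op 4 (replace /kry 51): {"e":17,"h":83,"kry":51}
After op 5 (add /zj 53): {"e":17,"h":83,"kry":51,"zj":53}
After op 6 (remove /h): {"e":17,"kry":51,"zj":53}
Value at /kry: 51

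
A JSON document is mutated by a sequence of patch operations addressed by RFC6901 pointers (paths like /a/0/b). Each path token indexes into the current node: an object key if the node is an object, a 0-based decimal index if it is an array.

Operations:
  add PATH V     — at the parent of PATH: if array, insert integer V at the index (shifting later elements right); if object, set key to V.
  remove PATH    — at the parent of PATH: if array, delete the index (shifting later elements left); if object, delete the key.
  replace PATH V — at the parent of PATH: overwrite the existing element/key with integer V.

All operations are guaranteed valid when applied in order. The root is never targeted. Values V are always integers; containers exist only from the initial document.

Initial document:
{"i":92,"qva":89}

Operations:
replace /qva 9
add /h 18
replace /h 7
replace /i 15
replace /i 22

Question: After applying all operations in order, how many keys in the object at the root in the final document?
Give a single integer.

After op 1 (replace /qva 9): {"i":92,"qva":9}
After op 2 (add /h 18): {"h":18,"i":92,"qva":9}
After op 3 (replace /h 7): {"h":7,"i":92,"qva":9}
After op 4 (replace /i 15): {"h":7,"i":15,"qva":9}
After op 5 (replace /i 22): {"h":7,"i":22,"qva":9}
Size at the root: 3

Answer: 3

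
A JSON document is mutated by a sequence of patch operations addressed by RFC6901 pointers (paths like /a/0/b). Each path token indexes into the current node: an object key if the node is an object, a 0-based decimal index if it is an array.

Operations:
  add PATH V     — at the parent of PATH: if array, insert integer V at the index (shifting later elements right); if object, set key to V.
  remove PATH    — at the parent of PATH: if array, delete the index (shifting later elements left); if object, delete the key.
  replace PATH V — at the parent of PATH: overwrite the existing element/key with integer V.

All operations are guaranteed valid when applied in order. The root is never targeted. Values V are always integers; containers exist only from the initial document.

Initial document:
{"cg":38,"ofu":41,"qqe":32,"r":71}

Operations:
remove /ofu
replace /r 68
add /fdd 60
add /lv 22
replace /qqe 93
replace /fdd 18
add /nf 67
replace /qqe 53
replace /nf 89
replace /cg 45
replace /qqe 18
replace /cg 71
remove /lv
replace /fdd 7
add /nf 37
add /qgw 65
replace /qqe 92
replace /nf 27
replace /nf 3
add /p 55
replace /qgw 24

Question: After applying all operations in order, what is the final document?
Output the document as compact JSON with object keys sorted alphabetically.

Answer: {"cg":71,"fdd":7,"nf":3,"p":55,"qgw":24,"qqe":92,"r":68}

Derivation:
After op 1 (remove /ofu): {"cg":38,"qqe":32,"r":71}
After op 2 (replace /r 68): {"cg":38,"qqe":32,"r":68}
After op 3 (add /fdd 60): {"cg":38,"fdd":60,"qqe":32,"r":68}
After op 4 (add /lv 22): {"cg":38,"fdd":60,"lv":22,"qqe":32,"r":68}
After op 5 (replace /qqe 93): {"cg":38,"fdd":60,"lv":22,"qqe":93,"r":68}
After op 6 (replace /fdd 18): {"cg":38,"fdd":18,"lv":22,"qqe":93,"r":68}
After op 7 (add /nf 67): {"cg":38,"fdd":18,"lv":22,"nf":67,"qqe":93,"r":68}
After op 8 (replace /qqe 53): {"cg":38,"fdd":18,"lv":22,"nf":67,"qqe":53,"r":68}
After op 9 (replace /nf 89): {"cg":38,"fdd":18,"lv":22,"nf":89,"qqe":53,"r":68}
After op 10 (replace /cg 45): {"cg":45,"fdd":18,"lv":22,"nf":89,"qqe":53,"r":68}
After op 11 (replace /qqe 18): {"cg":45,"fdd":18,"lv":22,"nf":89,"qqe":18,"r":68}
After op 12 (replace /cg 71): {"cg":71,"fdd":18,"lv":22,"nf":89,"qqe":18,"r":68}
After op 13 (remove /lv): {"cg":71,"fdd":18,"nf":89,"qqe":18,"r":68}
After op 14 (replace /fdd 7): {"cg":71,"fdd":7,"nf":89,"qqe":18,"r":68}
After op 15 (add /nf 37): {"cg":71,"fdd":7,"nf":37,"qqe":18,"r":68}
After op 16 (add /qgw 65): {"cg":71,"fdd":7,"nf":37,"qgw":65,"qqe":18,"r":68}
After op 17 (replace /qqe 92): {"cg":71,"fdd":7,"nf":37,"qgw":65,"qqe":92,"r":68}
After op 18 (replace /nf 27): {"cg":71,"fdd":7,"nf":27,"qgw":65,"qqe":92,"r":68}
After op 19 (replace /nf 3): {"cg":71,"fdd":7,"nf":3,"qgw":65,"qqe":92,"r":68}
After op 20 (add /p 55): {"cg":71,"fdd":7,"nf":3,"p":55,"qgw":65,"qqe":92,"r":68}
After op 21 (replace /qgw 24): {"cg":71,"fdd":7,"nf":3,"p":55,"qgw":24,"qqe":92,"r":68}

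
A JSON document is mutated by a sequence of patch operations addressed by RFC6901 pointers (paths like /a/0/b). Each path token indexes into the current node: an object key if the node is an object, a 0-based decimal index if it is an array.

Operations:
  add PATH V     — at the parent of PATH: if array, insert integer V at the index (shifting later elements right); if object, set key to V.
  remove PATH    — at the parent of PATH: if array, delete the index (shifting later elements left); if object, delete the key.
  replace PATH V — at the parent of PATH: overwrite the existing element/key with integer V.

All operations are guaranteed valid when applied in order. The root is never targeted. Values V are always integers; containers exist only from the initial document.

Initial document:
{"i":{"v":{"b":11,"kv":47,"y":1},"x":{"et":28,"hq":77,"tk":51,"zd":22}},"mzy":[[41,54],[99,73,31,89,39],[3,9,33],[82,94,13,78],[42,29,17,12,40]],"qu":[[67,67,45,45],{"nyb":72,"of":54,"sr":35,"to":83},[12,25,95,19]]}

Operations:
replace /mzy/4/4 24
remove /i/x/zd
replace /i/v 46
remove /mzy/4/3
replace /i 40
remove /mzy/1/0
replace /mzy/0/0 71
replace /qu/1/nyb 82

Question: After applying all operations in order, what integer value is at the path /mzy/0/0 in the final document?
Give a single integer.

After op 1 (replace /mzy/4/4 24): {"i":{"v":{"b":11,"kv":47,"y":1},"x":{"et":28,"hq":77,"tk":51,"zd":22}},"mzy":[[41,54],[99,73,31,89,39],[3,9,33],[82,94,13,78],[42,29,17,12,24]],"qu":[[67,67,45,45],{"nyb":72,"of":54,"sr":35,"to":83},[12,25,95,19]]}
After op 2 (remove /i/x/zd): {"i":{"v":{"b":11,"kv":47,"y":1},"x":{"et":28,"hq":77,"tk":51}},"mzy":[[41,54],[99,73,31,89,39],[3,9,33],[82,94,13,78],[42,29,17,12,24]],"qu":[[67,67,45,45],{"nyb":72,"of":54,"sr":35,"to":83},[12,25,95,19]]}
After op 3 (replace /i/v 46): {"i":{"v":46,"x":{"et":28,"hq":77,"tk":51}},"mzy":[[41,54],[99,73,31,89,39],[3,9,33],[82,94,13,78],[42,29,17,12,24]],"qu":[[67,67,45,45],{"nyb":72,"of":54,"sr":35,"to":83},[12,25,95,19]]}
After op 4 (remove /mzy/4/3): {"i":{"v":46,"x":{"et":28,"hq":77,"tk":51}},"mzy":[[41,54],[99,73,31,89,39],[3,9,33],[82,94,13,78],[42,29,17,24]],"qu":[[67,67,45,45],{"nyb":72,"of":54,"sr":35,"to":83},[12,25,95,19]]}
After op 5 (replace /i 40): {"i":40,"mzy":[[41,54],[99,73,31,89,39],[3,9,33],[82,94,13,78],[42,29,17,24]],"qu":[[67,67,45,45],{"nyb":72,"of":54,"sr":35,"to":83},[12,25,95,19]]}
After op 6 (remove /mzy/1/0): {"i":40,"mzy":[[41,54],[73,31,89,39],[3,9,33],[82,94,13,78],[42,29,17,24]],"qu":[[67,67,45,45],{"nyb":72,"of":54,"sr":35,"to":83},[12,25,95,19]]}
After op 7 (replace /mzy/0/0 71): {"i":40,"mzy":[[71,54],[73,31,89,39],[3,9,33],[82,94,13,78],[42,29,17,24]],"qu":[[67,67,45,45],{"nyb":72,"of":54,"sr":35,"to":83},[12,25,95,19]]}
After op 8 (replace /qu/1/nyb 82): {"i":40,"mzy":[[71,54],[73,31,89,39],[3,9,33],[82,94,13,78],[42,29,17,24]],"qu":[[67,67,45,45],{"nyb":82,"of":54,"sr":35,"to":83},[12,25,95,19]]}
Value at /mzy/0/0: 71

Answer: 71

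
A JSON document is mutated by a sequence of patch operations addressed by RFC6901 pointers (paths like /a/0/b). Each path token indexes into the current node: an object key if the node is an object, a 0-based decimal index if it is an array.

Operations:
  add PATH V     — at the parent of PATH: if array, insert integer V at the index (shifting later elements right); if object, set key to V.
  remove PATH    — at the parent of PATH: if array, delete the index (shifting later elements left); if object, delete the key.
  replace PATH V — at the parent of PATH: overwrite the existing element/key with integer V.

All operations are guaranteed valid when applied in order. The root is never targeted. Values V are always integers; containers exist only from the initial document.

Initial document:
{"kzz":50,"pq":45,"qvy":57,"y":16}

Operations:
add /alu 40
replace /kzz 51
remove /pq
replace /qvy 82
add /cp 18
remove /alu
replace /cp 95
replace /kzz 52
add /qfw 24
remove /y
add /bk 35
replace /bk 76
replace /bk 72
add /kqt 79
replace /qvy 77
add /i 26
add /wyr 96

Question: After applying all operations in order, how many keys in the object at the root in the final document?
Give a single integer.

Answer: 8

Derivation:
After op 1 (add /alu 40): {"alu":40,"kzz":50,"pq":45,"qvy":57,"y":16}
After op 2 (replace /kzz 51): {"alu":40,"kzz":51,"pq":45,"qvy":57,"y":16}
After op 3 (remove /pq): {"alu":40,"kzz":51,"qvy":57,"y":16}
After op 4 (replace /qvy 82): {"alu":40,"kzz":51,"qvy":82,"y":16}
After op 5 (add /cp 18): {"alu":40,"cp":18,"kzz":51,"qvy":82,"y":16}
After op 6 (remove /alu): {"cp":18,"kzz":51,"qvy":82,"y":16}
After op 7 (replace /cp 95): {"cp":95,"kzz":51,"qvy":82,"y":16}
After op 8 (replace /kzz 52): {"cp":95,"kzz":52,"qvy":82,"y":16}
After op 9 (add /qfw 24): {"cp":95,"kzz":52,"qfw":24,"qvy":82,"y":16}
After op 10 (remove /y): {"cp":95,"kzz":52,"qfw":24,"qvy":82}
After op 11 (add /bk 35): {"bk":35,"cp":95,"kzz":52,"qfw":24,"qvy":82}
After op 12 (replace /bk 76): {"bk":76,"cp":95,"kzz":52,"qfw":24,"qvy":82}
After op 13 (replace /bk 72): {"bk":72,"cp":95,"kzz":52,"qfw":24,"qvy":82}
After op 14 (add /kqt 79): {"bk":72,"cp":95,"kqt":79,"kzz":52,"qfw":24,"qvy":82}
After op 15 (replace /qvy 77): {"bk":72,"cp":95,"kqt":79,"kzz":52,"qfw":24,"qvy":77}
After op 16 (add /i 26): {"bk":72,"cp":95,"i":26,"kqt":79,"kzz":52,"qfw":24,"qvy":77}
After op 17 (add /wyr 96): {"bk":72,"cp":95,"i":26,"kqt":79,"kzz":52,"qfw":24,"qvy":77,"wyr":96}
Size at the root: 8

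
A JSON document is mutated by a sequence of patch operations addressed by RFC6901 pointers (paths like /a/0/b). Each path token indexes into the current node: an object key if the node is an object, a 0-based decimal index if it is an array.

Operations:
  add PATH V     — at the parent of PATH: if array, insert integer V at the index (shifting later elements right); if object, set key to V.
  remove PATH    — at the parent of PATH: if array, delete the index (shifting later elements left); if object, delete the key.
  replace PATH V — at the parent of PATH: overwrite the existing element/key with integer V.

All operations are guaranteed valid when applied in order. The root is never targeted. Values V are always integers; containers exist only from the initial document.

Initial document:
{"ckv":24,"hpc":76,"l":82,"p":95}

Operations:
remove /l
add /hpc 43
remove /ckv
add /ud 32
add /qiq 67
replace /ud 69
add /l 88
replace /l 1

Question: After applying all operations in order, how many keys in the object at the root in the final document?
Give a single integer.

Answer: 5

Derivation:
After op 1 (remove /l): {"ckv":24,"hpc":76,"p":95}
After op 2 (add /hpc 43): {"ckv":24,"hpc":43,"p":95}
After op 3 (remove /ckv): {"hpc":43,"p":95}
After op 4 (add /ud 32): {"hpc":43,"p":95,"ud":32}
After op 5 (add /qiq 67): {"hpc":43,"p":95,"qiq":67,"ud":32}
After op 6 (replace /ud 69): {"hpc":43,"p":95,"qiq":67,"ud":69}
After op 7 (add /l 88): {"hpc":43,"l":88,"p":95,"qiq":67,"ud":69}
After op 8 (replace /l 1): {"hpc":43,"l":1,"p":95,"qiq":67,"ud":69}
Size at the root: 5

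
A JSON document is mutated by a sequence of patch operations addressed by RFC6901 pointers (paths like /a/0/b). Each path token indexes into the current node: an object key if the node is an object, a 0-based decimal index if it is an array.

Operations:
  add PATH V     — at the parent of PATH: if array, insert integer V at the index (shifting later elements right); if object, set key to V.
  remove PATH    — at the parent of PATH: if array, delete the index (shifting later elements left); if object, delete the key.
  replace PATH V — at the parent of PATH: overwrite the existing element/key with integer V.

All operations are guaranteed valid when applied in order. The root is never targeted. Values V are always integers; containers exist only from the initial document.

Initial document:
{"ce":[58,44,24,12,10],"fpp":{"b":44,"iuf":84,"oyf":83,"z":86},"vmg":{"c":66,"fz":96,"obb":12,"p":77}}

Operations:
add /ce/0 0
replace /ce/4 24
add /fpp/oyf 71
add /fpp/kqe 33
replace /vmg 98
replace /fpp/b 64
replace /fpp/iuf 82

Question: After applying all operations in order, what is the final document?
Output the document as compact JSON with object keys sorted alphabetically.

After op 1 (add /ce/0 0): {"ce":[0,58,44,24,12,10],"fpp":{"b":44,"iuf":84,"oyf":83,"z":86},"vmg":{"c":66,"fz":96,"obb":12,"p":77}}
After op 2 (replace /ce/4 24): {"ce":[0,58,44,24,24,10],"fpp":{"b":44,"iuf":84,"oyf":83,"z":86},"vmg":{"c":66,"fz":96,"obb":12,"p":77}}
After op 3 (add /fpp/oyf 71): {"ce":[0,58,44,24,24,10],"fpp":{"b":44,"iuf":84,"oyf":71,"z":86},"vmg":{"c":66,"fz":96,"obb":12,"p":77}}
After op 4 (add /fpp/kqe 33): {"ce":[0,58,44,24,24,10],"fpp":{"b":44,"iuf":84,"kqe":33,"oyf":71,"z":86},"vmg":{"c":66,"fz":96,"obb":12,"p":77}}
After op 5 (replace /vmg 98): {"ce":[0,58,44,24,24,10],"fpp":{"b":44,"iuf":84,"kqe":33,"oyf":71,"z":86},"vmg":98}
After op 6 (replace /fpp/b 64): {"ce":[0,58,44,24,24,10],"fpp":{"b":64,"iuf":84,"kqe":33,"oyf":71,"z":86},"vmg":98}
After op 7 (replace /fpp/iuf 82): {"ce":[0,58,44,24,24,10],"fpp":{"b":64,"iuf":82,"kqe":33,"oyf":71,"z":86},"vmg":98}

Answer: {"ce":[0,58,44,24,24,10],"fpp":{"b":64,"iuf":82,"kqe":33,"oyf":71,"z":86},"vmg":98}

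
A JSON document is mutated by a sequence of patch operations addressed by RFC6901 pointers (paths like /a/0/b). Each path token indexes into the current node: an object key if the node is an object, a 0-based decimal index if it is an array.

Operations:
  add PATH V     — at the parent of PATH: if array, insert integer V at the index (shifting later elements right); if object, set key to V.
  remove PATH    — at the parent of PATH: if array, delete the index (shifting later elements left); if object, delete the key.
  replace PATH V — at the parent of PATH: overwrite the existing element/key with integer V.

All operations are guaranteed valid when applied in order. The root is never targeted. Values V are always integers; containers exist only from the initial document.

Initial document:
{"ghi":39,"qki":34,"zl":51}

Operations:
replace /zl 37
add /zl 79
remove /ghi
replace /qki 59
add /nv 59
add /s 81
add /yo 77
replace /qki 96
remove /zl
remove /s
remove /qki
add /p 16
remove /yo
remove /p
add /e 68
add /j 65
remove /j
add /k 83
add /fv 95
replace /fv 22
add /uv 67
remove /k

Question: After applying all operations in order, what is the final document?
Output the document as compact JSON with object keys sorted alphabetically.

Answer: {"e":68,"fv":22,"nv":59,"uv":67}

Derivation:
After op 1 (replace /zl 37): {"ghi":39,"qki":34,"zl":37}
After op 2 (add /zl 79): {"ghi":39,"qki":34,"zl":79}
After op 3 (remove /ghi): {"qki":34,"zl":79}
After op 4 (replace /qki 59): {"qki":59,"zl":79}
After op 5 (add /nv 59): {"nv":59,"qki":59,"zl":79}
After op 6 (add /s 81): {"nv":59,"qki":59,"s":81,"zl":79}
After op 7 (add /yo 77): {"nv":59,"qki":59,"s":81,"yo":77,"zl":79}
After op 8 (replace /qki 96): {"nv":59,"qki":96,"s":81,"yo":77,"zl":79}
After op 9 (remove /zl): {"nv":59,"qki":96,"s":81,"yo":77}
After op 10 (remove /s): {"nv":59,"qki":96,"yo":77}
After op 11 (remove /qki): {"nv":59,"yo":77}
After op 12 (add /p 16): {"nv":59,"p":16,"yo":77}
After op 13 (remove /yo): {"nv":59,"p":16}
After op 14 (remove /p): {"nv":59}
After op 15 (add /e 68): {"e":68,"nv":59}
After op 16 (add /j 65): {"e":68,"j":65,"nv":59}
After op 17 (remove /j): {"e":68,"nv":59}
After op 18 (add /k 83): {"e":68,"k":83,"nv":59}
After op 19 (add /fv 95): {"e":68,"fv":95,"k":83,"nv":59}
After op 20 (replace /fv 22): {"e":68,"fv":22,"k":83,"nv":59}
After op 21 (add /uv 67): {"e":68,"fv":22,"k":83,"nv":59,"uv":67}
After op 22 (remove /k): {"e":68,"fv":22,"nv":59,"uv":67}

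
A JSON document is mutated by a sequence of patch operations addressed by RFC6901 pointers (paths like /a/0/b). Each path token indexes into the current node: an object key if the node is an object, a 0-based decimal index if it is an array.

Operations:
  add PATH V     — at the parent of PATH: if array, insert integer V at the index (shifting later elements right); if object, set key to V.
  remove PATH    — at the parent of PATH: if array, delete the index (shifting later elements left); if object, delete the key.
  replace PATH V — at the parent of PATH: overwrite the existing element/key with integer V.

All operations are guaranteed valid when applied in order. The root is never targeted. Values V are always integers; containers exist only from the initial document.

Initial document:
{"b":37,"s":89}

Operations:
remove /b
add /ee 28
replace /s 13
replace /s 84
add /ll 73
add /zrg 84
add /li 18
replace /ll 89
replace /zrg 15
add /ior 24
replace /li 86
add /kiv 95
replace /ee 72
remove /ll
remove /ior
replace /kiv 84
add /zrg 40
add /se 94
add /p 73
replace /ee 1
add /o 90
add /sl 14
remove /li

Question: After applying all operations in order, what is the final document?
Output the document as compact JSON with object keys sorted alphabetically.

After op 1 (remove /b): {"s":89}
After op 2 (add /ee 28): {"ee":28,"s":89}
After op 3 (replace /s 13): {"ee":28,"s":13}
After op 4 (replace /s 84): {"ee":28,"s":84}
After op 5 (add /ll 73): {"ee":28,"ll":73,"s":84}
After op 6 (add /zrg 84): {"ee":28,"ll":73,"s":84,"zrg":84}
After op 7 (add /li 18): {"ee":28,"li":18,"ll":73,"s":84,"zrg":84}
After op 8 (replace /ll 89): {"ee":28,"li":18,"ll":89,"s":84,"zrg":84}
After op 9 (replace /zrg 15): {"ee":28,"li":18,"ll":89,"s":84,"zrg":15}
After op 10 (add /ior 24): {"ee":28,"ior":24,"li":18,"ll":89,"s":84,"zrg":15}
After op 11 (replace /li 86): {"ee":28,"ior":24,"li":86,"ll":89,"s":84,"zrg":15}
After op 12 (add /kiv 95): {"ee":28,"ior":24,"kiv":95,"li":86,"ll":89,"s":84,"zrg":15}
After op 13 (replace /ee 72): {"ee":72,"ior":24,"kiv":95,"li":86,"ll":89,"s":84,"zrg":15}
After op 14 (remove /ll): {"ee":72,"ior":24,"kiv":95,"li":86,"s":84,"zrg":15}
After op 15 (remove /ior): {"ee":72,"kiv":95,"li":86,"s":84,"zrg":15}
After op 16 (replace /kiv 84): {"ee":72,"kiv":84,"li":86,"s":84,"zrg":15}
After op 17 (add /zrg 40): {"ee":72,"kiv":84,"li":86,"s":84,"zrg":40}
After op 18 (add /se 94): {"ee":72,"kiv":84,"li":86,"s":84,"se":94,"zrg":40}
After op 19 (add /p 73): {"ee":72,"kiv":84,"li":86,"p":73,"s":84,"se":94,"zrg":40}
After op 20 (replace /ee 1): {"ee":1,"kiv":84,"li":86,"p":73,"s":84,"se":94,"zrg":40}
After op 21 (add /o 90): {"ee":1,"kiv":84,"li":86,"o":90,"p":73,"s":84,"se":94,"zrg":40}
After op 22 (add /sl 14): {"ee":1,"kiv":84,"li":86,"o":90,"p":73,"s":84,"se":94,"sl":14,"zrg":40}
After op 23 (remove /li): {"ee":1,"kiv":84,"o":90,"p":73,"s":84,"se":94,"sl":14,"zrg":40}

Answer: {"ee":1,"kiv":84,"o":90,"p":73,"s":84,"se":94,"sl":14,"zrg":40}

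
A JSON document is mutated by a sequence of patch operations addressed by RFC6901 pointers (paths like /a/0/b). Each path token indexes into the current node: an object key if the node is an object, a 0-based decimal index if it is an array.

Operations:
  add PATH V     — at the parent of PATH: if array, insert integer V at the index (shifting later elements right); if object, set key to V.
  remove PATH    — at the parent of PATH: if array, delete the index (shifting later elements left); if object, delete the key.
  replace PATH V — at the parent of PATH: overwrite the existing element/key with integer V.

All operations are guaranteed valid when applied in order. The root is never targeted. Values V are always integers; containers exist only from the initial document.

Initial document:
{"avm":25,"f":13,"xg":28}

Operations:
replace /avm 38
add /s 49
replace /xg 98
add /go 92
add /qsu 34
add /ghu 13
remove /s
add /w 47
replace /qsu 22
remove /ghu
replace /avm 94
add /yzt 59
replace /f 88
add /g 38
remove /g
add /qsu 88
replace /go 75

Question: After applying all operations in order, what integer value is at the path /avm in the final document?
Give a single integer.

Answer: 94

Derivation:
After op 1 (replace /avm 38): {"avm":38,"f":13,"xg":28}
After op 2 (add /s 49): {"avm":38,"f":13,"s":49,"xg":28}
After op 3 (replace /xg 98): {"avm":38,"f":13,"s":49,"xg":98}
After op 4 (add /go 92): {"avm":38,"f":13,"go":92,"s":49,"xg":98}
After op 5 (add /qsu 34): {"avm":38,"f":13,"go":92,"qsu":34,"s":49,"xg":98}
After op 6 (add /ghu 13): {"avm":38,"f":13,"ghu":13,"go":92,"qsu":34,"s":49,"xg":98}
After op 7 (remove /s): {"avm":38,"f":13,"ghu":13,"go":92,"qsu":34,"xg":98}
After op 8 (add /w 47): {"avm":38,"f":13,"ghu":13,"go":92,"qsu":34,"w":47,"xg":98}
After op 9 (replace /qsu 22): {"avm":38,"f":13,"ghu":13,"go":92,"qsu":22,"w":47,"xg":98}
After op 10 (remove /ghu): {"avm":38,"f":13,"go":92,"qsu":22,"w":47,"xg":98}
After op 11 (replace /avm 94): {"avm":94,"f":13,"go":92,"qsu":22,"w":47,"xg":98}
After op 12 (add /yzt 59): {"avm":94,"f":13,"go":92,"qsu":22,"w":47,"xg":98,"yzt":59}
After op 13 (replace /f 88): {"avm":94,"f":88,"go":92,"qsu":22,"w":47,"xg":98,"yzt":59}
After op 14 (add /g 38): {"avm":94,"f":88,"g":38,"go":92,"qsu":22,"w":47,"xg":98,"yzt":59}
After op 15 (remove /g): {"avm":94,"f":88,"go":92,"qsu":22,"w":47,"xg":98,"yzt":59}
After op 16 (add /qsu 88): {"avm":94,"f":88,"go":92,"qsu":88,"w":47,"xg":98,"yzt":59}
After op 17 (replace /go 75): {"avm":94,"f":88,"go":75,"qsu":88,"w":47,"xg":98,"yzt":59}
Value at /avm: 94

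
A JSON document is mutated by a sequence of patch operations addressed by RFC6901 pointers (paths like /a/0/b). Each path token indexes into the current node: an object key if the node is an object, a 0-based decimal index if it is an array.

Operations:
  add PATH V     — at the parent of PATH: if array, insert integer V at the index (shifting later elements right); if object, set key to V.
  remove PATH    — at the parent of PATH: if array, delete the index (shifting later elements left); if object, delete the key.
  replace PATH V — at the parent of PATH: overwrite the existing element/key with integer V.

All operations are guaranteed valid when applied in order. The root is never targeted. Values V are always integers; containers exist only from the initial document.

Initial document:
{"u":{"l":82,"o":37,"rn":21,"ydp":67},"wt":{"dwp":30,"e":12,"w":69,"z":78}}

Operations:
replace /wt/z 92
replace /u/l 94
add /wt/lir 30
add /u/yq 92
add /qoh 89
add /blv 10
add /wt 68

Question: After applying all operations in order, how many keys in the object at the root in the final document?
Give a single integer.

Answer: 4

Derivation:
After op 1 (replace /wt/z 92): {"u":{"l":82,"o":37,"rn":21,"ydp":67},"wt":{"dwp":30,"e":12,"w":69,"z":92}}
After op 2 (replace /u/l 94): {"u":{"l":94,"o":37,"rn":21,"ydp":67},"wt":{"dwp":30,"e":12,"w":69,"z":92}}
After op 3 (add /wt/lir 30): {"u":{"l":94,"o":37,"rn":21,"ydp":67},"wt":{"dwp":30,"e":12,"lir":30,"w":69,"z":92}}
After op 4 (add /u/yq 92): {"u":{"l":94,"o":37,"rn":21,"ydp":67,"yq":92},"wt":{"dwp":30,"e":12,"lir":30,"w":69,"z":92}}
After op 5 (add /qoh 89): {"qoh":89,"u":{"l":94,"o":37,"rn":21,"ydp":67,"yq":92},"wt":{"dwp":30,"e":12,"lir":30,"w":69,"z":92}}
After op 6 (add /blv 10): {"blv":10,"qoh":89,"u":{"l":94,"o":37,"rn":21,"ydp":67,"yq":92},"wt":{"dwp":30,"e":12,"lir":30,"w":69,"z":92}}
After op 7 (add /wt 68): {"blv":10,"qoh":89,"u":{"l":94,"o":37,"rn":21,"ydp":67,"yq":92},"wt":68}
Size at the root: 4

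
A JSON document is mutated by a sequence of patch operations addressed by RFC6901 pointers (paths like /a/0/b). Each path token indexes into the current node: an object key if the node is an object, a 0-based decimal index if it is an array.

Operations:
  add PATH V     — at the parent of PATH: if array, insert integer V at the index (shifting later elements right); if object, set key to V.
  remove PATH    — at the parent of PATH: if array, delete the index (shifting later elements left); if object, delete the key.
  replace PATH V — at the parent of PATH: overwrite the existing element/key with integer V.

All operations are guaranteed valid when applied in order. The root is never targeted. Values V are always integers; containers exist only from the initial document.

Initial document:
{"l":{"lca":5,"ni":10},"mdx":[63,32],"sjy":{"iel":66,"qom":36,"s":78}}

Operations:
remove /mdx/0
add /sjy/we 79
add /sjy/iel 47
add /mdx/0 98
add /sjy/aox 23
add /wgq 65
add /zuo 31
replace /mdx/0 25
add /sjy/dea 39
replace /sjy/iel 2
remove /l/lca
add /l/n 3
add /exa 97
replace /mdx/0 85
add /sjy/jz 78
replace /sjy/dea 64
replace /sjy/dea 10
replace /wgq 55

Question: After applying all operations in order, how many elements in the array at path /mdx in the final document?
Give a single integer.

Answer: 2

Derivation:
After op 1 (remove /mdx/0): {"l":{"lca":5,"ni":10},"mdx":[32],"sjy":{"iel":66,"qom":36,"s":78}}
After op 2 (add /sjy/we 79): {"l":{"lca":5,"ni":10},"mdx":[32],"sjy":{"iel":66,"qom":36,"s":78,"we":79}}
After op 3 (add /sjy/iel 47): {"l":{"lca":5,"ni":10},"mdx":[32],"sjy":{"iel":47,"qom":36,"s":78,"we":79}}
After op 4 (add /mdx/0 98): {"l":{"lca":5,"ni":10},"mdx":[98,32],"sjy":{"iel":47,"qom":36,"s":78,"we":79}}
After op 5 (add /sjy/aox 23): {"l":{"lca":5,"ni":10},"mdx":[98,32],"sjy":{"aox":23,"iel":47,"qom":36,"s":78,"we":79}}
After op 6 (add /wgq 65): {"l":{"lca":5,"ni":10},"mdx":[98,32],"sjy":{"aox":23,"iel":47,"qom":36,"s":78,"we":79},"wgq":65}
After op 7 (add /zuo 31): {"l":{"lca":5,"ni":10},"mdx":[98,32],"sjy":{"aox":23,"iel":47,"qom":36,"s":78,"we":79},"wgq":65,"zuo":31}
After op 8 (replace /mdx/0 25): {"l":{"lca":5,"ni":10},"mdx":[25,32],"sjy":{"aox":23,"iel":47,"qom":36,"s":78,"we":79},"wgq":65,"zuo":31}
After op 9 (add /sjy/dea 39): {"l":{"lca":5,"ni":10},"mdx":[25,32],"sjy":{"aox":23,"dea":39,"iel":47,"qom":36,"s":78,"we":79},"wgq":65,"zuo":31}
After op 10 (replace /sjy/iel 2): {"l":{"lca":5,"ni":10},"mdx":[25,32],"sjy":{"aox":23,"dea":39,"iel":2,"qom":36,"s":78,"we":79},"wgq":65,"zuo":31}
After op 11 (remove /l/lca): {"l":{"ni":10},"mdx":[25,32],"sjy":{"aox":23,"dea":39,"iel":2,"qom":36,"s":78,"we":79},"wgq":65,"zuo":31}
After op 12 (add /l/n 3): {"l":{"n":3,"ni":10},"mdx":[25,32],"sjy":{"aox":23,"dea":39,"iel":2,"qom":36,"s":78,"we":79},"wgq":65,"zuo":31}
After op 13 (add /exa 97): {"exa":97,"l":{"n":3,"ni":10},"mdx":[25,32],"sjy":{"aox":23,"dea":39,"iel":2,"qom":36,"s":78,"we":79},"wgq":65,"zuo":31}
After op 14 (replace /mdx/0 85): {"exa":97,"l":{"n":3,"ni":10},"mdx":[85,32],"sjy":{"aox":23,"dea":39,"iel":2,"qom":36,"s":78,"we":79},"wgq":65,"zuo":31}
After op 15 (add /sjy/jz 78): {"exa":97,"l":{"n":3,"ni":10},"mdx":[85,32],"sjy":{"aox":23,"dea":39,"iel":2,"jz":78,"qom":36,"s":78,"we":79},"wgq":65,"zuo":31}
After op 16 (replace /sjy/dea 64): {"exa":97,"l":{"n":3,"ni":10},"mdx":[85,32],"sjy":{"aox":23,"dea":64,"iel":2,"jz":78,"qom":36,"s":78,"we":79},"wgq":65,"zuo":31}
After op 17 (replace /sjy/dea 10): {"exa":97,"l":{"n":3,"ni":10},"mdx":[85,32],"sjy":{"aox":23,"dea":10,"iel":2,"jz":78,"qom":36,"s":78,"we":79},"wgq":65,"zuo":31}
After op 18 (replace /wgq 55): {"exa":97,"l":{"n":3,"ni":10},"mdx":[85,32],"sjy":{"aox":23,"dea":10,"iel":2,"jz":78,"qom":36,"s":78,"we":79},"wgq":55,"zuo":31}
Size at path /mdx: 2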